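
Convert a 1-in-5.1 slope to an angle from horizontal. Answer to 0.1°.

11.1°

tan θ = 1/5.1 = 0.1961
θ = arctan(0.1961) = 11.09°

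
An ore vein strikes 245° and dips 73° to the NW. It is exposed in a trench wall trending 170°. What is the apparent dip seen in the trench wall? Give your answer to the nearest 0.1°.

72.4°

The section lies 75° from the strike.
tan(apparent dip) = tan 73° · sin 75° = 3.1594
α = arctan(3.1594) = 72.44°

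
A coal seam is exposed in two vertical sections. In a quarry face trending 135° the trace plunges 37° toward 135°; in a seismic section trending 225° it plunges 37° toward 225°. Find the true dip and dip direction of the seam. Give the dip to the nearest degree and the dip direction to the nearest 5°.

Represent each trace as a vector plunging at its apparent dip toward its trend (east-north-up frame): v₁ = (0.565, -0.565, -0.602), v₂ = (-0.565, -0.565, -0.602).
The plane normal is n = v₁ × v₂ ∝ (0.000, -0.680, 0.638).
True dip = arccos(n_z / |n|) = arccos(0.6843) = 46.8°.
Dip direction = atan2(0.000, -0.680) = 180° (azimuth of n's horizontal projection).

true dip 47°, dip direction 180°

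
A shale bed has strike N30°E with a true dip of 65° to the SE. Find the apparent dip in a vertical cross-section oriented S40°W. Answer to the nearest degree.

The strike is N30°E and the section trends S40°W; the acute angle between them is β = 10°.
tan(apparent dip) = tan 65° · sin 10° = 0.3724
apparent dip = arctan 0.3724 = 20.42°

20°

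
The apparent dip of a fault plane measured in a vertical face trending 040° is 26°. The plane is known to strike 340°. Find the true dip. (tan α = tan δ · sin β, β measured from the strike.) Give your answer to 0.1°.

29.4°

β = acute angle between strike 340° and section 040° = 60°.
tan δ = tan α / sin β = tan 26° / sin 60° = 0.4877 / 0.8660 = 0.5632
true dip = arctan 0.5632 = 29.39°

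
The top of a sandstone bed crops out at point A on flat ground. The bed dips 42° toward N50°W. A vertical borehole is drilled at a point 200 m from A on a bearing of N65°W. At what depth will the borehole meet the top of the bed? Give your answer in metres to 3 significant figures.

174 m

The hole lies 15° from the dip direction, so the down-dip offset is 200 × cos 15° = 193.19 m.
Depth = down-dip offset × tan(dip) = 193.19 × tan 42° = 193.19 × 0.9004
Depth = 173.94 m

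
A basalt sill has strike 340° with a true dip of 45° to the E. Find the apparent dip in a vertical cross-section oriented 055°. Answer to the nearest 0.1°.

The section lies 75° from the strike.
tan α = tan 45° × sin 75° = 1.0000 × 0.9659 = 0.9659
apparent dip = arctan 0.9659 = 44.01°

44.0°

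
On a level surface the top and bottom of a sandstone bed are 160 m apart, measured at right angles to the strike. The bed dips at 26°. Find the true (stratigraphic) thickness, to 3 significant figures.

True thickness t = w · sin(dip) = 160 × sin 26°
t = 160 × 0.4384 = 70.139 m

70.1 m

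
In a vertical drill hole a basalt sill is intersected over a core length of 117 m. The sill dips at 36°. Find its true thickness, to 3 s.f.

True thickness t = h · cos(dip) = 117 × cos 36°
t = 117 × 0.8090 = 94.655 m

94.7 m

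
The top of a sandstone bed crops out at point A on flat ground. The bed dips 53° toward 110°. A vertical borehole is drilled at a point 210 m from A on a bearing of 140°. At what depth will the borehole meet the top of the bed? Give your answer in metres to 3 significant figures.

The hole lies 30° from the dip direction, so the down-dip offset is 210 × cos 30° = 181.87 m.
Depth = down-dip offset × tan(dip) = 181.87 × tan 53° = 181.87 × 1.3270
Depth = 241.34 m

241 m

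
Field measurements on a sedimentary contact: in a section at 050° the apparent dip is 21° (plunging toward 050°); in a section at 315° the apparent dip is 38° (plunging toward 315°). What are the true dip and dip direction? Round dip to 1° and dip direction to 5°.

Represent each trace as a vector plunging at its apparent dip toward its trend (east-north-up frame): v₁ = (0.715, 0.600, -0.358), v₂ = (-0.557, 0.557, -0.616).
Cross product v₁ × v₂ gives the pole to the plane: n ∝ (-0.170, 0.640, 0.733).
True dip = arccos(n_z / |n|) = arccos(0.7420) = 42.1°.
The horizontal component of n points toward azimuth atan2(n_x, n_y) = 345°, the dip direction.

true dip 42°, dip direction 345°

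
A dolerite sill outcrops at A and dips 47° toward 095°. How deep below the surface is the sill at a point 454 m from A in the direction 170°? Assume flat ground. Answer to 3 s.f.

126 m

The hole lies 75° from the dip direction, so the down-dip offset is 454 × cos 75° = 117.50 m.
Depth = down-dip offset × tan(dip) = 117.50 × tan 47° = 117.50 × 1.0724
Depth = 126.01 m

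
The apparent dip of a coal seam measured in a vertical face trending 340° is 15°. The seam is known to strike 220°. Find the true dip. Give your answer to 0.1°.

The section is 60° from the strike.
tan(true dip) = tan 15° / sin 60° = 0.3094
δ = arctan(0.3094) = 17.19°

17.2°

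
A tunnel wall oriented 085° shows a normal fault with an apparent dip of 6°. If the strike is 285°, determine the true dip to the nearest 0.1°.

The section is 20° from the strike.
tan(true dip) = tan 6° / sin 20° = 0.3073
true dip = arctan 0.3073 = 17.08°

17.1°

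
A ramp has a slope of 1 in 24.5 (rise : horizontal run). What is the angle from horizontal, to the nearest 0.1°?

2.3°

tan θ = 1/24.5 = 0.0408
θ = arctan(0.0408) = 2.34°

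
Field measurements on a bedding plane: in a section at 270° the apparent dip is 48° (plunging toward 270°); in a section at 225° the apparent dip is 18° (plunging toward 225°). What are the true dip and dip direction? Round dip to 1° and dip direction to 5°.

true dip 52°, dip direction 300°

The two traces are lines in the plane: v₁ = (sin 270°·cos 48°, cos 270°·cos 48°, −sin 48°), v₂ = (sin 225°·cos 18°, cos 225°·cos 18°, −sin 18°).
Cross product v₁ × v₂ gives the pole to the plane: n ∝ (-0.500, 0.293, 0.450).
Dip δ = arctan(|n_h|/n_z) = arctan(0.579/0.450) = 52.2°.
Dip direction = atan2(-0.500, 0.293) = 300° (azimuth of n's horizontal projection).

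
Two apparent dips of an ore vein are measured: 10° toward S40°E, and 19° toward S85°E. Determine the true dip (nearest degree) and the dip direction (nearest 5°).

The two traces are lines in the plane: v₁ = (sin 140°·cos 10°, cos 140°·cos 10°, −sin 10°), v₂ = (sin 95°·cos 19°, cos 95°·cos 19°, −sin 19°).
Cross product v₁ × v₂ gives the pole to the plane: n ∝ (0.231, 0.043, 0.658).
tan δ = √(n_x²+n_y²)/n_z = 0.235/0.658, so δ = 19.7°.
The horizontal component of n points toward azimuth atan2(n_x, n_y) = 80°, the dip direction.

true dip 20°, dip direction 080°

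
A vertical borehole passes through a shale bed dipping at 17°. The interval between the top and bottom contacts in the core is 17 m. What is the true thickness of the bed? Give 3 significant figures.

True thickness t = h · cos(dip) = 17 × cos 17°
t = 17 × 0.9563 = 16.257 m

16.3 m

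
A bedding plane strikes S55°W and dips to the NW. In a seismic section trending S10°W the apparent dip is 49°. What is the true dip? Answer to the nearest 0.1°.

β = acute angle between strike S55°W and section S10°W = 45°.
tan δ = tan α / sin β = tan 49° / sin 45° = 1.1504 / 0.7071 = 1.6269
true dip = arctan 1.6269 = 58.42°

58.4°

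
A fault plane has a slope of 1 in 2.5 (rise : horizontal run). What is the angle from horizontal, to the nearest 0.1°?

tan θ = 1/2.5 = 0.4000
θ = arctan(0.4000) = 21.80°

21.8°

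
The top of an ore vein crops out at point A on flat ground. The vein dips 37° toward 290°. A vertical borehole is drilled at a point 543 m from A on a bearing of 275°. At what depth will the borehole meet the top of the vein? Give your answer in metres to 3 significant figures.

The hole lies 15° from the dip direction, so the down-dip offset is 543 × cos 15° = 524.50 m.
Depth = down-dip offset × tan(dip) = 524.50 × tan 37° = 524.50 × 0.7536
Depth = 395.24 m

395 m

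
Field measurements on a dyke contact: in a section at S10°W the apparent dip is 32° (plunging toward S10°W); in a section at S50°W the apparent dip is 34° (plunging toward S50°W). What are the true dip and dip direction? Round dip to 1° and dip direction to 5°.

true dip 35°, dip direction 215°

Represent each trace as a vector plunging at its apparent dip toward its trend (east-north-up frame): v₁ = (-0.147, -0.835, -0.530), v₂ = (-0.635, -0.533, -0.559).
Cross product v₁ × v₂ gives the pole to the plane: n ∝ (-0.185, -0.254, 0.452).
Dip δ = arctan(|n_h|/n_z) = arctan(0.314/0.452) = 34.8°.
Dip direction = azimuth of (n_x, n_y) = atan2(-0.185, -0.254) = 216°.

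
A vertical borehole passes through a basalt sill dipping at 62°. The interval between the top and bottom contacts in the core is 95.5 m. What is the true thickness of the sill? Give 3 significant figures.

44.8 m

True thickness t = h · cos(dip) = 95.5 × cos 62°
t = 95.5 × 0.4695 = 44.835 m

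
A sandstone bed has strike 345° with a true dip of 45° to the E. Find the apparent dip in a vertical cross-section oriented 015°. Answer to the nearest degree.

Angle between strike (345°) and section (015°): β = 30°.
tan α = tan 45° × sin 30° = 1.0000 × 0.5000 = 0.5000
α = arctan(0.5000) = 26.57°

27°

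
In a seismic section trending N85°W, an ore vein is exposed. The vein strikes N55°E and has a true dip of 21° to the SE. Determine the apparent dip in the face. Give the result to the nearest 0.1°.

The section lies 40° from the strike.
tan α = tan 21° × sin 40° = 0.3839 × 0.6428 = 0.2467
apparent dip = arctan 0.2467 = 13.86°

13.9°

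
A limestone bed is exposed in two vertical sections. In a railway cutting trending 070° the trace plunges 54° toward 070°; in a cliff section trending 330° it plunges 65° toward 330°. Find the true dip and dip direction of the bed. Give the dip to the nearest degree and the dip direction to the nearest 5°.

true dip 70°, dip direction 010°

Represent each trace as a vector plunging at its apparent dip toward its trend (east-north-up frame): v₁ = (0.552, 0.201, -0.809), v₂ = (-0.211, 0.366, -0.906).
Cross product v₁ × v₂ gives the pole to the plane: n ∝ (0.114, 0.672, 0.245).
tan δ = √(n_x²+n_y²)/n_z = 0.681/0.245, so δ = 70.2°.
Dip direction = atan2(0.114, 0.672) = 10° (azimuth of n's horizontal projection).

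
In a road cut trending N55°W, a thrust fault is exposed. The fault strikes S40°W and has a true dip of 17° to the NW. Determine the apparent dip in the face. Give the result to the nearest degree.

17°

Angle between strike (S40°W) and section (N55°W): β = 85°.
tan α = tan 17° × sin 85° = 0.3057 × 0.9962 = 0.3046
α = arctan(0.3046) = 16.94°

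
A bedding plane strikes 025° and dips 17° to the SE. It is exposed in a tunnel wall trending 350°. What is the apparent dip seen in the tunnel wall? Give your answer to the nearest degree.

10°

Angle between strike (025°) and section (350°): β = 35°.
tan α = tan 17° × sin 35° = 0.3057 × 0.5736 = 0.1754
α = arctan(0.1754) = 9.95°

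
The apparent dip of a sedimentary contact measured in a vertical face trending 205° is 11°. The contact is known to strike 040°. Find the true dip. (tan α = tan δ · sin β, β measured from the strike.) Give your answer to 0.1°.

36.9°

β = acute angle between strike 040° and section 205° = 15°.
tan δ = tan α / sin β = tan 11° / sin 15° = 0.1944 / 0.2588 = 0.7510
δ = arctan(0.7510) = 36.91°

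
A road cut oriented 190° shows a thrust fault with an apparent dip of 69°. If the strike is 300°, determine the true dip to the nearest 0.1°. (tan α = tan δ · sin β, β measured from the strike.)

70.2°

β = acute angle between strike 300° and section 190° = 70°.
tan(true dip) = tan 69° / sin 70° = 2.7723
true dip = arctan 2.7723 = 70.16°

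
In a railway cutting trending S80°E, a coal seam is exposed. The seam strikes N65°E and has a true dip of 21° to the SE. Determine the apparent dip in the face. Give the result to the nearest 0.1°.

12.4°

The section lies 35° from the strike.
tan α = tan 21° × sin 35° = 0.3839 × 0.5736 = 0.2202
α = arctan(0.2202) = 12.42°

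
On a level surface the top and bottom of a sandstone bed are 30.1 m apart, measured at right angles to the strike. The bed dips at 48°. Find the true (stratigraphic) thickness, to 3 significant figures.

True thickness t = w · sin(dip) = 30.1 × sin 48°
t = 30.1 × 0.7431 = 22.369 m

22.4 m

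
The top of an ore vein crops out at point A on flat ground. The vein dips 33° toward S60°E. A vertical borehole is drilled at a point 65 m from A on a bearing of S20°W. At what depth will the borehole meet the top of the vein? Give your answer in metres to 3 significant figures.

7.33 m

The hole lies 80° from the dip direction, so the down-dip offset is 65 × cos 80° = 11.29 m.
Depth = down-dip offset × tan(dip) = 11.29 × tan 33° = 11.29 × 0.6494
Depth = 7.33 m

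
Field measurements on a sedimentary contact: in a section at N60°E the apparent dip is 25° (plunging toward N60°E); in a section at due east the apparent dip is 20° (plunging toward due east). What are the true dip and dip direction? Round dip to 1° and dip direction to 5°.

The two traces are lines in the plane: v₁ = (sin 60°·cos 25°, cos 60°·cos 25°, −sin 25°), v₂ = (sin 90°·cos 20°, cos 90°·cos 20°, −sin 20°).
The plane normal is n = v₁ × v₂ ∝ (0.155, 0.129, 0.426).
True dip = arccos(n_z / |n|) = arccos(0.9040) = 25.3°.
Dip direction = atan2(0.155, 0.129) = 50° (azimuth of n's horizontal projection).

true dip 25°, dip direction 050°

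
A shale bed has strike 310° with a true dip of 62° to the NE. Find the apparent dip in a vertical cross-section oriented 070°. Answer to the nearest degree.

58°

Angle between strike (310°) and section (070°): β = 60°.
tan α = tan 62° × sin 60° = 1.8807 × 0.8660 = 1.6288
apparent dip = arctan 1.6288 = 58.45°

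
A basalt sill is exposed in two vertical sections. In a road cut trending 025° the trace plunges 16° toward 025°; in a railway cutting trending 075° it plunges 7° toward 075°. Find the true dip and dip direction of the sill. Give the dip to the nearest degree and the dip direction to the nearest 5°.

The two traces are lines in the plane: v₁ = (sin 25°·cos 16°, cos 25°·cos 16°, −sin 16°), v₂ = (sin 75°·cos 7°, cos 75°·cos 7°, −sin 7°).
The plane normal is n = v₁ × v₂ ∝ (0.035, 0.215, 0.731).
tan δ = √(n_x²+n_y²)/n_z = 0.218/0.731, so δ = 16.6°.
Dip direction = atan2(0.035, 0.215) = 9° (azimuth of n's horizontal projection).

true dip 17°, dip direction 010°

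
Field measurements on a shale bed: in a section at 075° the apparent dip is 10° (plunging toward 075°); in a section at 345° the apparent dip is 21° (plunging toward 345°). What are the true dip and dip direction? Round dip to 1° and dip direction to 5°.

Each apparent-dip line lies in the plane. As unit vectors (x east, y north, z up), v₁ plunges 10°→075° and v₂ plunges 21°→345°.
The plane normal is n = v₁ × v₂ ∝ (0.065, 0.383, 0.919).
True dip = arccos(n_z / |n|) = arccos(0.9212) = 22.9°.
Dip direction = azimuth of (n_x, n_y) = atan2(0.065, 0.383) = 10°.

true dip 23°, dip direction 010°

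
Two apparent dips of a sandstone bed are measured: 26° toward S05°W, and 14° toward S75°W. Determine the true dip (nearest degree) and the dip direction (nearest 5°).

true dip 26°, dip direction 195°

The two traces are lines in the plane: v₁ = (sin 185°·cos 26°, cos 185°·cos 26°, −sin 26°), v₂ = (sin 255°·cos 14°, cos 255°·cos 14°, −sin 14°).
The plane normal is n = v₁ × v₂ ∝ (-0.107, -0.392, 0.820).
tan δ = √(n_x²+n_y²)/n_z = 0.406/0.820, so δ = 26.4°.
Dip direction = azimuth of (n_x, n_y) = atan2(-0.107, -0.392) = 195°.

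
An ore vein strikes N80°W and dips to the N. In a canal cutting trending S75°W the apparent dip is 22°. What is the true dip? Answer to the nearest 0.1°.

43.7°

The section is 25° from the strike.
tan δ = tan α / sin β = tan 22° / sin 25° = 0.4040 / 0.4226 = 0.9560
δ = arctan(0.9560) = 43.71°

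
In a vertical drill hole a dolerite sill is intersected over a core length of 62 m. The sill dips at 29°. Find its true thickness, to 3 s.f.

54.2 m

True thickness t = h · cos(dip) = 62 × cos 29°
t = 62 × 0.8746 = 54.226 m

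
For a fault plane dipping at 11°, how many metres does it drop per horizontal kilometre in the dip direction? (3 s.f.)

drop per km = 1000 × tan 11° = 1000 × 0.1944

194 m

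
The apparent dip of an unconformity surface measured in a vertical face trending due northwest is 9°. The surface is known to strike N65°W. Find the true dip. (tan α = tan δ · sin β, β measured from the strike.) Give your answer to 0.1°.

The section is 20° from the strike.
tan(true dip) = tan 9° / sin 20° = 0.4631
true dip = arctan 0.4631 = 24.85°

24.8°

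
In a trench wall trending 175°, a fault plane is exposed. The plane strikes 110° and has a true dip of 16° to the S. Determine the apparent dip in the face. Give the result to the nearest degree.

Angle between strike (110°) and section (175°): β = 65°.
tan α = tan 16° × sin 65° = 0.2867 × 0.9063 = 0.2599
apparent dip = arctan 0.2599 = 14.57°

15°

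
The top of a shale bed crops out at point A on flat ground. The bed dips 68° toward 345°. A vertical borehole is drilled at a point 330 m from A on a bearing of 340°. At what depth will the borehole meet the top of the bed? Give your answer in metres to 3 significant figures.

814 m

The hole lies 5° from the dip direction, so the down-dip offset is 330 × cos 5° = 328.74 m.
Depth = down-dip offset × tan(dip) = 328.74 × tan 68° = 328.74 × 2.4751
Depth = 813.67 m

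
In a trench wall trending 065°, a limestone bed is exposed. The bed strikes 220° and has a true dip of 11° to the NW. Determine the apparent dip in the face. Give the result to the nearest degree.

5°

Angle between strike (220°) and section (065°): β = 25°.
tan(apparent dip) = tan 11° · sin 25° = 0.0821
α = arctan(0.0821) = 4.70°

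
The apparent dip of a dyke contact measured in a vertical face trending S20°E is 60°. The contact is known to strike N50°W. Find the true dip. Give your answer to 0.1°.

The section is 30° from the strike.
tan δ = tan α / sin β = tan 60° / sin 30° = 1.7321 / 0.5000 = 3.4641
δ = arctan(3.4641) = 73.90°

73.9°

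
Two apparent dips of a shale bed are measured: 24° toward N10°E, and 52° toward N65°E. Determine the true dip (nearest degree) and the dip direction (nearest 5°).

Each apparent-dip line lies in the plane. As unit vectors (x east, y north, z up), v₁ plunges 24°→N10°E and v₂ plunges 52°→N65°E.
Cross product v₁ × v₂ gives the pole to the plane: n ∝ (0.603, 0.102, 0.461).
tan δ = √(n_x²+n_y²)/n_z = 0.612/0.461, so δ = 53.0°.
Dip direction = azimuth of (n_x, n_y) = atan2(0.603, 0.102) = 80°.

true dip 53°, dip direction 080°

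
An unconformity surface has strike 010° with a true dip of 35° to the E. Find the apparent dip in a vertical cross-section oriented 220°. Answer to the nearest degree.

19°

Angle between strike (010°) and section (220°): β = 30°.
tan α = tan 35° × sin 30° = 0.7002 × 0.5000 = 0.3501
apparent dip = arctan 0.3501 = 19.30°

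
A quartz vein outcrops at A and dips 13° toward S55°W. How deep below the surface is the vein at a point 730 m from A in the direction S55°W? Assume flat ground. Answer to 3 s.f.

The hole is directly down-dip from the outcrop, so the down-dip offset is 730 m.
Depth = down-dip offset × tan(dip) = 730.00 × tan 13° = 730.00 × 0.2309
Depth = 168.53 m

169 m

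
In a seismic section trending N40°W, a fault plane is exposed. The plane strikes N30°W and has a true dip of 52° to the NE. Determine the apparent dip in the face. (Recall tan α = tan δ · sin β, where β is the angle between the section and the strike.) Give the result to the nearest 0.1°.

The strike is N30°W and the section trends N40°W; the acute angle between them is β = 10°.
tan(apparent dip) = tan 52° · sin 10° = 0.2223
α = arctan(0.2223) = 12.53°

12.5°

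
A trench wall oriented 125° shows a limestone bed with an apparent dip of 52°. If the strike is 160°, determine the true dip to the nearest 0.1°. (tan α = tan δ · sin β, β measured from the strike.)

65.9°

β = acute angle between strike 160° and section 125° = 35°.
tan(true dip) = tan 52° / sin 35° = 2.2315
true dip = arctan 2.2315 = 65.86°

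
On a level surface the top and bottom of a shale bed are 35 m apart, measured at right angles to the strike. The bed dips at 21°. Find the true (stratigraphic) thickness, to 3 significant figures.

True thickness t = w · sin(dip) = 35 × sin 21°
t = 35 × 0.3584 = 12.543 m

12.5 m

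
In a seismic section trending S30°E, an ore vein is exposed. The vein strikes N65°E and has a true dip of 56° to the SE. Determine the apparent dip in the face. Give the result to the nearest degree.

The strike is N65°E and the section trends S30°E; the acute angle between them is β = 85°.
tan α = tan 56° × sin 85° = 1.4826 × 0.9962 = 1.4769
apparent dip = arctan 1.4769 = 55.90°

56°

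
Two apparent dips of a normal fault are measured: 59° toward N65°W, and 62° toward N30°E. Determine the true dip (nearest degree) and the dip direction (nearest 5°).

true dip 69°, dip direction 345°

Represent each trace as a vector plunging at its apparent dip toward its trend (east-north-up frame): v₁ = (-0.467, 0.218, -0.857), v₂ = (0.235, 0.407, -0.883).
n = v₁ × v₂ = (-0.156, 0.613, 0.241) (taken with n_z > 0).
Dip δ = arctan(|n_h|/n_z) = arctan(0.633/0.241) = 69.2°.
Dip direction = azimuth of (n_x, n_y) = atan2(-0.156, 0.613) = 346°.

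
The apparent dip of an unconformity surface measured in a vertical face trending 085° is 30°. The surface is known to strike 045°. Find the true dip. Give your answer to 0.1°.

41.9°

The section is 40° from the strike.
tan δ = tan α / sin β = tan 30° / sin 40° = 0.5774 / 0.6428 = 0.8982
true dip = arctan 0.8982 = 41.93°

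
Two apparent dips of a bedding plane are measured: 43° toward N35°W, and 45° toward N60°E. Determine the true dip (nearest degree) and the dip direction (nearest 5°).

true dip 55°, dip direction 015°

The two traces are lines in the plane: v₁ = (sin 325°·cos 43°, cos 325°·cos 43°, −sin 43°), v₂ = (sin 60°·cos 45°, cos 60°·cos 45°, −sin 45°).
The plane normal is n = v₁ × v₂ ∝ (0.182, 0.714, 0.515).
tan δ = √(n_x²+n_y²)/n_z = 0.737/0.515, so δ = 55.1°.
The horizontal component of n points toward azimuth atan2(n_x, n_y) = 14°, the dip direction.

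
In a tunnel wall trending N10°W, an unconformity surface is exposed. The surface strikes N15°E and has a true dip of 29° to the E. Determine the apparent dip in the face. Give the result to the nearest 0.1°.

The strike is N15°E and the section trends N10°W; the acute angle between them is β = 25°.
tan(apparent dip) = tan 29° · sin 25° = 0.2343
apparent dip = arctan 0.2343 = 13.18°

13.2°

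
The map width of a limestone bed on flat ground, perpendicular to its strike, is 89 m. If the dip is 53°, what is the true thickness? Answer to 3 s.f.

71.1 m

True thickness t = w · sin(dip) = 89 × sin 53°
t = 89 × 0.7986 = 71.079 m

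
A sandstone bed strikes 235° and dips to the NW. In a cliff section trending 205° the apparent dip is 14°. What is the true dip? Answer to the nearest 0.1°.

β = acute angle between strike 235° and section 205° = 30°.
tan(true dip) = tan 14° / sin 30° = 0.4987
true dip = arctan 0.4987 = 26.50°

26.5°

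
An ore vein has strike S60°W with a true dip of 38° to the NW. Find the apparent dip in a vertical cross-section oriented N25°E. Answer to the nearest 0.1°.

24.1°

Angle between strike (S60°W) and section (N25°E): β = 35°.
tan α = tan 38° × sin 35° = 0.7813 × 0.5736 = 0.4481
apparent dip = arctan 0.4481 = 24.14°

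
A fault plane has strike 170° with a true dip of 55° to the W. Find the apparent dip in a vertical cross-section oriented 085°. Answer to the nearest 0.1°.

The section lies 85° from the strike.
tan α = tan 55° × sin 85° = 1.4281 × 0.9962 = 1.4227
α = arctan(1.4227) = 54.90°

54.9°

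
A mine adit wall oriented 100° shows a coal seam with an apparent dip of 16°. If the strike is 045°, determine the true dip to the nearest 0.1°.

19.3°

β = acute angle between strike 045° and section 100° = 55°.
tan(true dip) = tan 16° / sin 55° = 0.3501
δ = arctan(0.3501) = 19.29°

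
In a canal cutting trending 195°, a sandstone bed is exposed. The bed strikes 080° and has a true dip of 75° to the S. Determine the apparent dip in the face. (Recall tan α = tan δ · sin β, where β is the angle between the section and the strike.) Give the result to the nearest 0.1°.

73.5°

Angle between strike (080°) and section (195°): β = 65°.
tan α = tan 75° × sin 65° = 3.7321 × 0.9063 = 3.3824
α = arctan(3.3824) = 73.53°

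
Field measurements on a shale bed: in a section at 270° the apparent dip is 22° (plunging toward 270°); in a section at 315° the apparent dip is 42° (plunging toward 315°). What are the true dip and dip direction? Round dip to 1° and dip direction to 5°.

Each apparent-dip line lies in the plane. As unit vectors (x east, y north, z up), v₁ plunges 22°→270° and v₂ plunges 42°→315°.
n = v₁ × v₂ = (-0.197, 0.424, 0.487) (taken with n_z > 0).
True dip = arccos(n_z / |n|) = arccos(0.7219) = 43.8°.
The horizontal component of n points toward azimuth atan2(n_x, n_y) = 335°, the dip direction.

true dip 44°, dip direction 335°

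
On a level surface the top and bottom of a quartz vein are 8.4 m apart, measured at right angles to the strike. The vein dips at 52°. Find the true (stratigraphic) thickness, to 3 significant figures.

True thickness t = w · sin(dip) = 8.4 × sin 52°
t = 8.4 × 0.7880 = 6.619 m

6.62 m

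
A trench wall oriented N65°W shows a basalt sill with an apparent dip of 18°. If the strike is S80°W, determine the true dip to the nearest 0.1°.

29.5°

β = acute angle between strike S80°W and section N65°W = 35°.
tan(true dip) = tan 18° / sin 35° = 0.5665
true dip = arctan 0.5665 = 29.53°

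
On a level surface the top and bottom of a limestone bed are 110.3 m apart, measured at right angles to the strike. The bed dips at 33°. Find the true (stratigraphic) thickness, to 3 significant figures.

60.1 m

True thickness t = w · sin(dip) = 110.3 × sin 33°
t = 110.3 × 0.5446 = 60.074 m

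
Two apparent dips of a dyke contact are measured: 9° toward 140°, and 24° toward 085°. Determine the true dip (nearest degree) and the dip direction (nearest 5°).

true dip 25°, dip direction 070°

Represent each trace as a vector plunging at its apparent dip toward its trend (east-north-up frame): v₁ = (0.635, -0.757, -0.156), v₂ = (0.910, 0.080, -0.407).
The plane normal is n = v₁ × v₂ ∝ (0.320, 0.116, 0.739).
True dip = arccos(n_z / |n|) = arccos(0.9082) = 24.7°.
Dip direction = atan2(0.320, 0.116) = 70° (azimuth of n's horizontal projection).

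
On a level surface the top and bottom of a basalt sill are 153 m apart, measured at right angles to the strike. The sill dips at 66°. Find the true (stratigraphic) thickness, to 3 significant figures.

140 m

True thickness t = w · sin(dip) = 153 × sin 66°
t = 153 × 0.9135 = 139.772 m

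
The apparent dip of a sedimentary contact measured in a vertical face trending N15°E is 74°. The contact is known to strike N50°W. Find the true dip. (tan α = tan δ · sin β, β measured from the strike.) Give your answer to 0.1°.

75.4°

β = acute angle between strike N50°W and section N15°E = 65°.
tan(true dip) = tan 74° / sin 65° = 3.8479
true dip = arctan 3.8479 = 75.43°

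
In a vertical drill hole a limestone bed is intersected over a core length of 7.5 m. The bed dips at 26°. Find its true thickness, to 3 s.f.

True thickness t = h · cos(dip) = 7.5 × cos 26°
t = 7.5 × 0.8988 = 6.741 m

6.74 m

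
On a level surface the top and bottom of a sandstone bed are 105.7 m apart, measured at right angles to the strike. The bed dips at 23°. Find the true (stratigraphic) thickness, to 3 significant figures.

True thickness t = w · sin(dip) = 105.7 × sin 23°
t = 105.7 × 0.3907 = 41.300 m

41.3 m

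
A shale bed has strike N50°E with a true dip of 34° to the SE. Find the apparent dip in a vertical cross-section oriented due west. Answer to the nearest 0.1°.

23.4°

The section lies 40° from the strike.
tan(apparent dip) = tan 34° · sin 40° = 0.4336
apparent dip = arctan 0.4336 = 23.44°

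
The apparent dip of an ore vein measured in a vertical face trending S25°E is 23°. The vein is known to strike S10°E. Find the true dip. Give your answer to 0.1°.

58.6°

β = acute angle between strike S10°E and section S25°E = 15°.
tan(true dip) = tan 23° / sin 15° = 1.6400
δ = arctan(1.6400) = 58.63°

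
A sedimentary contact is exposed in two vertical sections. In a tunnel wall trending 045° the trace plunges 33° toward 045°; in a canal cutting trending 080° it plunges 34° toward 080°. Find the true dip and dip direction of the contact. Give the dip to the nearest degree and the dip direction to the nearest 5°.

true dip 35°, dip direction 065°

Represent each trace as a vector plunging at its apparent dip toward its trend (east-north-up frame): v₁ = (0.593, 0.593, -0.545), v₂ = (0.816, 0.144, -0.559).
n = v₁ × v₂ = (0.253, 0.113, 0.399) (taken with n_z > 0).
tan δ = √(n_x²+n_y²)/n_z = 0.277/0.399, so δ = 34.8°.
Dip direction = azimuth of (n_x, n_y) = atan2(0.253, 0.113) = 66°.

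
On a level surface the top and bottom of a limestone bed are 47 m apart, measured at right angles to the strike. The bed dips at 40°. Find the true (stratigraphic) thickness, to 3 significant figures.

True thickness t = w · sin(dip) = 47 × sin 40°
t = 47 × 0.6428 = 30.211 m

30.2 m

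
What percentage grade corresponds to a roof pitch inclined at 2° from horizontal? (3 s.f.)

3.49%

grade % = 100 × tan 2° = 100 × 0.0349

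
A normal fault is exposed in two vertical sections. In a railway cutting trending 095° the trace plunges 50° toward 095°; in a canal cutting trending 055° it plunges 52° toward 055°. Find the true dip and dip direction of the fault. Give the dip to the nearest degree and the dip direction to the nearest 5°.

Represent each trace as a vector plunging at its apparent dip toward its trend (east-north-up frame): v₁ = (0.640, -0.056, -0.766), v₂ = (0.504, 0.353, -0.788).
The plane normal is n = v₁ × v₂ ∝ (0.315, 0.118, 0.254).
tan δ = √(n_x²+n_y²)/n_z = 0.336/0.254, so δ = 52.9°.
The horizontal component of n points toward azimuth atan2(n_x, n_y) = 69°, the dip direction.

true dip 53°, dip direction 070°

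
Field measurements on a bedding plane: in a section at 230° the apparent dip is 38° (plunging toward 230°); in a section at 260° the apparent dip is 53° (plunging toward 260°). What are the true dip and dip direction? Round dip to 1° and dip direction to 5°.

The two traces are lines in the plane: v₁ = (sin 230°·cos 38°, cos 230°·cos 38°, −sin 38°), v₂ = (sin 260°·cos 53°, cos 260°·cos 53°, −sin 53°).
Cross product v₁ × v₂ gives the pole to the plane: n ∝ (-0.340, 0.117, 0.237).
tan δ = √(n_x²+n_y²)/n_z = 0.360/0.237, so δ = 56.6°.
Dip direction = azimuth of (n_x, n_y) = atan2(-0.340, 0.117) = 289°.

true dip 57°, dip direction 290°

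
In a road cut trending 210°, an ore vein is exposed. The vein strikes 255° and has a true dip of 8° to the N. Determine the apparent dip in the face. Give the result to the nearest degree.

The section lies 45° from the strike.
tan(apparent dip) = tan 8° · sin 45° = 0.0994
α = arctan(0.0994) = 5.68°

6°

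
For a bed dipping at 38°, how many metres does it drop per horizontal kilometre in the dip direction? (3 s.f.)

781 m

drop per km = 1000 × tan 38° = 1000 × 0.7813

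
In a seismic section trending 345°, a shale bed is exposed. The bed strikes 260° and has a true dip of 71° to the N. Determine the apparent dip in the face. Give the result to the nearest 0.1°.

The strike is 260° and the section trends 345°; the acute angle between them is β = 85°.
tan α = tan 71° × sin 85° = 2.9042 × 0.9962 = 2.8932
apparent dip = arctan 2.8932 = 70.93°

70.9°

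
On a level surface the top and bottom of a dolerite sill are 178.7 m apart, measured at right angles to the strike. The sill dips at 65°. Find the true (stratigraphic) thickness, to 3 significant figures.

True thickness t = w · sin(dip) = 178.7 × sin 65°
t = 178.7 × 0.9063 = 161.957 m

162 m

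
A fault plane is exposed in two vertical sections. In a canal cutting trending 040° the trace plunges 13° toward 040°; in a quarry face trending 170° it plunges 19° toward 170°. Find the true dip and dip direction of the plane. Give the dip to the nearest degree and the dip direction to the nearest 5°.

Each apparent-dip line lies in the plane. As unit vectors (x east, y north, z up), v₁ plunges 13°→040° and v₂ plunges 19°→170°.
The plane normal is n = v₁ × v₂ ∝ (0.452, -0.167, 0.706).
tan δ = √(n_x²+n_y²)/n_z = 0.482/0.706, so δ = 34.3°.
Dip direction = azimuth of (n_x, n_y) = atan2(0.452, -0.167) = 110°.

true dip 34°, dip direction 110°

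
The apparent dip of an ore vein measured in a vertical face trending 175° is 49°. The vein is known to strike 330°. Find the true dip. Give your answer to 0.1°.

69.8°

β = acute angle between strike 330° and section 175° = 25°.
tan(true dip) = tan 49° / sin 25° = 2.7220
δ = arctan(2.7220) = 69.83°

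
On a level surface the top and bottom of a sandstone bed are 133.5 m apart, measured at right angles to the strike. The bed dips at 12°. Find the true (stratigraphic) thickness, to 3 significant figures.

27.8 m

True thickness t = w · sin(dip) = 133.5 × sin 12°
t = 133.5 × 0.2079 = 27.756 m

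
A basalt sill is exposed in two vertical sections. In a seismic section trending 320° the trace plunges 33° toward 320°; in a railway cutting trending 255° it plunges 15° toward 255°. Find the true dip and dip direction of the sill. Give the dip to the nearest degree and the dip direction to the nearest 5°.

true dip 33°, dip direction 320°

Each apparent-dip line lies in the plane. As unit vectors (x east, y north, z up), v₁ plunges 33°→320° and v₂ plunges 15°→255°.
n = v₁ × v₂ = (-0.302, 0.369, 0.734) (taken with n_z > 0).
tan δ = √(n_x²+n_y²)/n_z = 0.477/0.734, so δ = 33.0°.
Dip direction = atan2(-0.302, 0.369) = 321° (azimuth of n's horizontal projection).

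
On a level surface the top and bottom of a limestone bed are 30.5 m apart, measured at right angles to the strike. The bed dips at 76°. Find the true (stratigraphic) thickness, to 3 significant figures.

29.6 m

True thickness t = w · sin(dip) = 30.5 × sin 76°
t = 30.5 × 0.9703 = 29.594 m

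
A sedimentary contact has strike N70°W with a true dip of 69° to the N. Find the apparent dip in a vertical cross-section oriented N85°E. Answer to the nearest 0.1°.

47.8°

The section lies 25° from the strike.
tan(apparent dip) = tan 69° · sin 25° = 1.1010
apparent dip = arctan 1.1010 = 47.75°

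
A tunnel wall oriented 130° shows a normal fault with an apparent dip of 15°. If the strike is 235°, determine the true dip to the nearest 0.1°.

15.5°

The section is 75° from the strike.
tan δ = tan α / sin β = tan 15° / sin 75° = 0.2679 / 0.9659 = 0.2774
δ = arctan(0.2774) = 15.50°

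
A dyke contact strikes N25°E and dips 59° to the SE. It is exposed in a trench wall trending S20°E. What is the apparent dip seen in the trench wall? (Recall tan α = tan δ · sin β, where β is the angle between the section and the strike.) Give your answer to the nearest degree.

50°

The section lies 45° from the strike.
tan(apparent dip) = tan 59° · sin 45° = 1.1768
α = arctan(1.1768) = 49.64°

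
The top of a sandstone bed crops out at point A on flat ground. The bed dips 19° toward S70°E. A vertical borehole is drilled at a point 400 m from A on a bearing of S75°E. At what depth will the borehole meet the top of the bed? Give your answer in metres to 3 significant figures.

The hole lies 5° from the dip direction, so the down-dip offset is 400 × cos 5° = 398.48 m.
Depth = down-dip offset × tan(dip) = 398.48 × tan 19° = 398.48 × 0.3443
Depth = 137.21 m

137 m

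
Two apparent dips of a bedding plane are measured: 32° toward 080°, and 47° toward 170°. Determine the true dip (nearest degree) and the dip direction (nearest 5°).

Represent each trace as a vector plunging at its apparent dip toward its trend (east-north-up frame): v₁ = (0.835, 0.147, -0.530), v₂ = (0.118, -0.672, -0.731).
The plane normal is n = v₁ × v₂ ∝ (0.464, -0.548, 0.578).
Dip δ = arctan(|n_h|/n_z) = arctan(0.718/0.578) = 51.1°.
Dip direction = azimuth of (n_x, n_y) = atan2(0.464, -0.548) = 140°.

true dip 51°, dip direction 140°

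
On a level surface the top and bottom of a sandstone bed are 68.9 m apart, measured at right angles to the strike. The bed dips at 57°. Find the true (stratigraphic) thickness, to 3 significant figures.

True thickness t = w · sin(dip) = 68.9 × sin 57°
t = 68.9 × 0.8387 = 57.784 m

57.8 m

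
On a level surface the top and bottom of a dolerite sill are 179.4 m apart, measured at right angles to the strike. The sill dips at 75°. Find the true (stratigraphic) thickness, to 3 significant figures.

True thickness t = w · sin(dip) = 179.4 × sin 75°
t = 179.4 × 0.9659 = 173.287 m

173 m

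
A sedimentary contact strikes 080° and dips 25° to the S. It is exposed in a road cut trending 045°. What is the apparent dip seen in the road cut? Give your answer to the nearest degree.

The strike is 080° and the section trends 045°; the acute angle between them is β = 35°.
tan α = tan 25° × sin 35° = 0.4663 × 0.5736 = 0.2675
α = arctan(0.2675) = 14.97°

15°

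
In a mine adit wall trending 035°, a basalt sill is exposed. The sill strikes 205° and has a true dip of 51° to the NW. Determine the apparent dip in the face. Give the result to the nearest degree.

The strike is 205° and the section trends 035°; the acute angle between them is β = 10°.
tan(apparent dip) = tan 51° · sin 10° = 0.2144
α = arctan(0.2144) = 12.10°

12°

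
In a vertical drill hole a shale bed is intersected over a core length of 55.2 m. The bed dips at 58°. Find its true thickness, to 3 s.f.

True thickness t = h · cos(dip) = 55.2 × cos 58°
t = 55.2 × 0.5299 = 29.252 m

29.3 m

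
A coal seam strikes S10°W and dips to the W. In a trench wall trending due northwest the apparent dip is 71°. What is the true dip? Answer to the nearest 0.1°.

74.2°

The section is 55° from the strike.
tan(true dip) = tan 71° / sin 55° = 3.5454
δ = arctan(3.5454) = 74.25°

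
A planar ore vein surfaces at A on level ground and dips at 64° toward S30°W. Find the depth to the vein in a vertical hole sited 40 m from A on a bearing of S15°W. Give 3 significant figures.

79.2 m

The hole lies 15° from the dip direction, so the down-dip offset is 40 × cos 15° = 38.64 m.
Depth = down-dip offset × tan(dip) = 38.64 × tan 64° = 38.64 × 2.0503
Depth = 79.22 m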